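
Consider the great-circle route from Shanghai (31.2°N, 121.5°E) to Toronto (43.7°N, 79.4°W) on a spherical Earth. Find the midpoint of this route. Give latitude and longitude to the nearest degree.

≈ (75°N, 177°E)

Write both endpoints as unit vectors p₁, p₂ with components (cos φ cos λ, cos φ sin λ, sin φ).
The central angle between the endpoints is δ = arccos(p₁·p₂) ≈ 1.792 rad (102.7°).
Interpolate at f = 1/2 with slerp weights a = sin((1−f)δ)/sin δ ≈ 0.801, b = sin(fδ)/sin δ ≈ 0.801.
p = a·p₁ + b·p₂ ≈ (-0.251, 0.015, 0.968); φ = arcsin(p_z) ≈ 75.42°, λ = atan2(p_y, p_x) ≈ 176.59°.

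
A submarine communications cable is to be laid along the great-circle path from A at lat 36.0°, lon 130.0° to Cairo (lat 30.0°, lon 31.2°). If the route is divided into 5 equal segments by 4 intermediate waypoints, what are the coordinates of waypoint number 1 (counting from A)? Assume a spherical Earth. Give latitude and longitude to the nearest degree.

≈ lat 42°, lon 111°

Convert each endpoint to a unit vector on the sphere (x = cos φ cos λ, y = cos φ sin λ, z = sin φ).
The central angle between the endpoints is δ = arccos(p₁·p₂) ≈ 1.383 rad (79.2°).
Interpolate at f = 1/5 with slerp weights a = sin((1−f)δ)/sin δ ≈ 0.910, b = sin(fδ)/sin δ ≈ 0.278.
p = a·p₁ + b·p₂ ≈ (-0.267, 0.689, 0.674); φ = arcsin(p_z) ≈ 42.37°, λ = atan2(p_y, p_x) ≈ 111.22°.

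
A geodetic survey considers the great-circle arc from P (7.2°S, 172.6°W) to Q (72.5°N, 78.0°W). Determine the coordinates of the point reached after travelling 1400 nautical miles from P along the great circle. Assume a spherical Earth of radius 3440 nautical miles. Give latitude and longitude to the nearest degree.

≈ (15°N, 165°W)

Write both endpoints as unit vectors p₁, p₂ with components (cos φ cos λ, cos φ sin λ, sin φ).
The central angle between the endpoints is δ = arccos(p₁·p₂) ≈ 1.715 rad (98.2°). The total great-circle distance is δ·R ≈ 1.715 × 3440 ≈ 5899 nmi, so the target fraction is f = 1400/5899 ≈ 0.237.
Interpolate at f ≈ 0.237 with slerp weights a = sin((1−f)δ)/sin δ ≈ 0.976, b = sin(fδ)/sin δ ≈ 0.400.
p = a·p₁ + b·p₂ ≈ (-0.935, -0.242, 0.259); φ = arcsin(p_z) ≈ 15.02°, λ = atan2(p_y, p_x) ≈ -165.47°.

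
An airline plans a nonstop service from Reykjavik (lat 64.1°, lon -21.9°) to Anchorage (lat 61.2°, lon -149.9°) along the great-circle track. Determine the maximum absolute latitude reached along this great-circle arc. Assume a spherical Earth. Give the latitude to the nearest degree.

The great circle lies in the plane with unit normal n̂ = (p₁ × p₂)/|p₁ × p₂|.
Here n̂_z ≈ -0.220; the vertex latitude is φ_max = arccos|n̂_z| ≈ 77.3°.
Check via Clairaut: cos φ_max = |cos φ₁| · sin C = cos(64.1°)·sin(30.3°) ≈ 0.220, again giving ≈ 77.3°.

≈ 77°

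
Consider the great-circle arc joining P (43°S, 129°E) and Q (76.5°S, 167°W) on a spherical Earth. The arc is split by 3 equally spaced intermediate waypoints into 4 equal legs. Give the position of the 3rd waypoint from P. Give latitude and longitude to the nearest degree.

Convert each endpoint to a unit vector on the sphere (x = cos φ cos λ, y = cos φ sin λ, z = sin φ).
The central angle between the endpoints is δ = arccos(p₁·p₂) ≈ 0.741 rad (42.4°).
Interpolate at f = 3/4 with slerp weights a = sin((1−f)δ)/sin δ ≈ 0.273, b = sin(fδ)/sin δ ≈ 0.782.
p = a·p₁ + b·p₂ ≈ (-0.303, 0.114, -0.946); φ = arcsin(p_z) ≈ -71.09°, λ = atan2(p_y, p_x) ≈ 159.40°.

≈ (71°S, 159°E)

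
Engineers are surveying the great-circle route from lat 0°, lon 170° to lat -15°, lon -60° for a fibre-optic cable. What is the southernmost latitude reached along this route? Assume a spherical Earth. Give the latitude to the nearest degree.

The great circle lies in the plane with unit normal n̂ = (p₁ × p₂)/|p₁ × p₂|.
Here n̂_z ≈ +0.944; the vertex latitude is φ_max = arccos|n̂_z| ≈ 19.3°.
Check via Clairaut: cos φ_max = |cos φ₁| · sin C = cos(0.0°)·sin(109.3°) ≈ 0.944, again giving ≈ 19.3°.

≈ -19°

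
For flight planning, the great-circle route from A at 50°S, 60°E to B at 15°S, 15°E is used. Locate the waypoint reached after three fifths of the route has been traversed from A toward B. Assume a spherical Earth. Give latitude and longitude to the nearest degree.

From cos δ = sin φ₁ sin φ₂ + cos φ₁ cos φ₂ cos Δλ, the central angle is δ ≈ 0.880 rad (50.4°).
Interpolate at f = 3/5 with slerp weights a = sin((1−f)δ)/sin δ ≈ 0.447, b = sin(fδ)/sin δ ≈ 0.654.
p = a·p₁ + b·p₂ ≈ (0.754, 0.412, -0.512); φ = arcsin(p_z) ≈ -30.79°, λ = atan2(p_y, p_x) ≈ 28.69°.

≈ 31°S, 29°E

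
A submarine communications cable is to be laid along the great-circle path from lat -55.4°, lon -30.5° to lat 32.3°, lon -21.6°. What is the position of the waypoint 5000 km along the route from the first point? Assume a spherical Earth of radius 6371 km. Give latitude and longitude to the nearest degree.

≈ lat -11°, lon -25°

From cos δ = sin φ₁ sin φ₂ + cos φ₁ cos φ₂ cos Δλ, the central angle is δ ≈ 1.536 rad (88.0°). The total great-circle distance is δ·R ≈ 1.536 × 6371 ≈ 9789 km, so the target fraction is f = 5000/9789 ≈ 0.511.
Interpolate at f ≈ 0.511 with slerp weights a = sin((1−f)δ)/sin δ ≈ 0.683, b = sin(fδ)/sin δ ≈ 0.707.
p = a·p₁ + b·p₂ ≈ (0.890, -0.417, -0.185); φ = arcsin(p_z) ≈ -10.63°, λ = atan2(p_y, p_x) ≈ -25.10°.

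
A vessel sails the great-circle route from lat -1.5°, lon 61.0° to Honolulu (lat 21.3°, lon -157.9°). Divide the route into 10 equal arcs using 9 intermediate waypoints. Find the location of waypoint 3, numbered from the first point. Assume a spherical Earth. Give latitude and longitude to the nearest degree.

Write both endpoints as unit vectors p₁, p₂ with components (cos φ cos λ, cos φ sin λ, sin φ).
The central angle between the endpoints is δ = arccos(p₁·p₂) ≈ 2.395 rad (137.3°).
Interpolate at f = 3/10 with slerp weights a = sin((1−f)δ)/sin δ ≈ 1.465, b = sin(fδ)/sin δ ≈ 0.970.
p = a·p₁ + b·p₂ ≈ (-0.127, 0.941, 0.314); φ = arcsin(p_z) ≈ 18.30°, λ = atan2(p_y, p_x) ≈ 97.71°.

≈ lat 18°, lon 98°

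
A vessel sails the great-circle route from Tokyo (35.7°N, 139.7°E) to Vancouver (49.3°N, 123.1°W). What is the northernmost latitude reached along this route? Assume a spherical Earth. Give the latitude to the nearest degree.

The great circle lies in the plane with unit normal n̂ = (p₁ × p₂)/|p₁ × p₂|.
Here n̂_z ≈ +0.567; the vertex latitude is φ_max = arccos|n̂_z| ≈ 55.5°.
Check via Clairaut: cos φ_max = |cos φ₁| · sin C = cos(35.7°)·sin(44.3°) ≈ 0.567, again giving ≈ 55.5°.

≈ 55°N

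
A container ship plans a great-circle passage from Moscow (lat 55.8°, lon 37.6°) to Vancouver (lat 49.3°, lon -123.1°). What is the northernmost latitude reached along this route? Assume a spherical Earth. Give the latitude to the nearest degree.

The great circle lies in the plane with unit normal n̂ = (p₁ × p₂)/|p₁ × p₂|.
Here n̂_z ≈ -0.126; the vertex latitude is φ_max = arccos|n̂_z| ≈ 82.7°.
Check via Clairaut: cos φ_max = |cos φ₁| · sin C = cos(55.8°)·sin(13.0°) ≈ 0.126, again giving ≈ 82.7°.

≈ 83°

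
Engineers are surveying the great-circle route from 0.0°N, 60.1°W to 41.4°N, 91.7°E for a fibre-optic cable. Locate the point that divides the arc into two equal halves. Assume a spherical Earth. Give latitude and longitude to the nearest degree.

≈ 53°N, 14°W

Convert each endpoint to a unit vector on the sphere (x = cos φ cos λ, y = cos φ sin λ, z = sin φ).
The central angle between the endpoints is δ = arccos(p₁·p₂) ≈ 2.293 rad (131.4°).
Interpolate at f = 1/2 with slerp weights a = sin((1−f)δ)/sin δ ≈ 1.215, b = sin(fδ)/sin δ ≈ 1.215.
p = a·p₁ + b·p₂ ≈ (0.578, -0.142, 0.803); φ = arcsin(p_z) ≈ 53.44°, λ = atan2(p_y, p_x) ≈ -13.82°.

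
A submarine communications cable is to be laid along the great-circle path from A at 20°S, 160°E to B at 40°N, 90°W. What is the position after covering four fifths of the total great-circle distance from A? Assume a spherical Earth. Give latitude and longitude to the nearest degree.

≈ 35°N, 119°W

The haversine formula gives a central angle δ ≈ 2.056 rad (117.8°) between the endpoints.
Interpolate at f = 4/5 with slerp weights a = sin((1−f)δ)/sin δ ≈ 0.452, b = sin(fδ)/sin δ ≈ 1.127.
p = a·p₁ + b·p₂ ≈ (-0.399, -0.718, 0.570); φ = arcsin(p_z) ≈ 34.75°, λ = atan2(p_y, p_x) ≈ -119.04°.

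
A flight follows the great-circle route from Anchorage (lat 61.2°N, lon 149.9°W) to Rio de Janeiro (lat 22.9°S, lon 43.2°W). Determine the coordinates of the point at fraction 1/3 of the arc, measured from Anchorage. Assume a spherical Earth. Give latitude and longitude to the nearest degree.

Convert each endpoint to a unit vector on the sphere (x = cos φ cos λ, y = cos φ sin λ, z = sin φ).
The central angle between the endpoints is δ = arccos(p₁·p₂) ≈ 2.058 rad (117.9°).
Interpolate at f = 1/3 with slerp weights a = sin((1−f)δ)/sin δ ≈ 1.110, b = sin(fδ)/sin δ ≈ 0.717.
p = a·p₁ + b·p₂ ≈ (0.019, -0.720, 0.693); φ = arcsin(p_z) ≈ 43.90°, λ = atan2(p_y, p_x) ≈ -88.48°.

≈ lat 44°N, lon 88°W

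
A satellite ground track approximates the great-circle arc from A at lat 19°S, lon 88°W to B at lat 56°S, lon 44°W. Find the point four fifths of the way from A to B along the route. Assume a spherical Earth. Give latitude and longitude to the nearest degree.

Convert each endpoint to a unit vector on the sphere (x = cos φ cos λ, y = cos φ sin λ, z = sin φ).
The central angle between the endpoints is δ = arccos(p₁·p₂) ≈ 0.863 rad (49.4°).
Interpolate at f = 4/5 with slerp weights a = sin((1−f)δ)/sin δ ≈ 0.226, b = sin(fδ)/sin δ ≈ 0.838.
p = a·p₁ + b·p₂ ≈ (0.345, -0.539, -0.768); φ = arcsin(p_z) ≈ -50.22°, λ = atan2(p_y, p_x) ≈ -57.42°.

≈ lat 50°S, lon 57°W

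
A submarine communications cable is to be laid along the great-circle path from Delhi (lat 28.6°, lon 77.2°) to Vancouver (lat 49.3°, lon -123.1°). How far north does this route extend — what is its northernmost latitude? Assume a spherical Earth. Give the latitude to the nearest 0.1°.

≈ 78.4°

The great circle lies in the plane with unit normal n̂ = (p₁ × p₂)/|p₁ × p₂|.
Here n̂_z ≈ +0.202; the vertex latitude is φ_max = arccos|n̂_z| ≈ 78.4°.
Check via Clairaut: cos φ_max = |cos φ₁| · sin C = cos(28.6°)·sin(13.3°) ≈ 0.202, again giving ≈ 78.4°.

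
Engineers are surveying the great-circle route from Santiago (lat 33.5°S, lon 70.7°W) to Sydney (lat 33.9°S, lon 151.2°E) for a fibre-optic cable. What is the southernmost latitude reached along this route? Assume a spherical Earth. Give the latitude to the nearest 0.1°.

≈ 61.8°S

The great circle lies in the plane with unit normal n̂ = (p₁ × p₂)/|p₁ × p₂|.
Here n̂_z ≈ -0.472; the vertex latitude is φ_max = arccos|n̂_z| ≈ 61.8°.
Check via Clairaut: cos φ_max = |cos φ₁| · sin C = cos(33.5°)·sin(145.5°) ≈ 0.472, again giving ≈ 61.8°.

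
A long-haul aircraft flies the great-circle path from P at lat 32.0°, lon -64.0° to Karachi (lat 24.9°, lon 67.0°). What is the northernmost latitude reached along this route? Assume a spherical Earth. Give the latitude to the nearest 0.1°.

≈ 52.8°

The great circle lies in the plane with unit normal n̂ = (p₁ × p₂)/|p₁ × p₂|.
Here n̂_z ≈ +0.605; the vertex latitude is φ_max = arccos|n̂_z| ≈ 52.8°.
Check via Clairaut: cos φ_max = |cos φ₁| · sin C = cos(32.0°)·sin(45.5°) ≈ 0.605, again giving ≈ 52.8°.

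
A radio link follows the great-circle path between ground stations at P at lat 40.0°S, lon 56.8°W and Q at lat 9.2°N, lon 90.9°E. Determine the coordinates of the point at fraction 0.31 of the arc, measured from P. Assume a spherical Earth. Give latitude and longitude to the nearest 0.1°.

≈ lat 52.5°S, lon 4.4°E

Write both endpoints as unit vectors p₁, p₂ with components (cos φ cos λ, cos φ sin λ, sin φ).
The central angle between the endpoints is δ = arccos(p₁·p₂) ≈ 2.407 rad (137.9°).
Interpolate at f = 0.31 with slerp weights a = sin((1−f)δ)/sin δ ≈ 1.486, b = sin(fδ)/sin δ ≈ 1.012.
p = a·p₁ + b·p₂ ≈ (0.607, 0.047, -0.793); φ = arcsin(p_z) ≈ -52.47°, λ = atan2(p_y, p_x) ≈ 4.43°.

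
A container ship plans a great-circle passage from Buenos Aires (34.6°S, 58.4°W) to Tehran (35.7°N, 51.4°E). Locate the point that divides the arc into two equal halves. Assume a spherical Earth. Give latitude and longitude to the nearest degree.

≈ (1°N, 4°W)

Write both endpoints as unit vectors p₁, p₂ with components (cos φ cos λ, cos φ sin λ, sin φ).
The central angle between the endpoints is δ = arccos(p₁·p₂) ≈ 2.163 rad (123.9°).
Interpolate at f = 1/2 with slerp weights a = sin((1−f)δ)/sin δ ≈ 1.063, b = sin(fδ)/sin δ ≈ 1.063.
p = a·p₁ + b·p₂ ≈ (0.997, -0.071, 0.017); φ = arcsin(p_z) ≈ 0.96°, λ = atan2(p_y, p_x) ≈ -4.05°.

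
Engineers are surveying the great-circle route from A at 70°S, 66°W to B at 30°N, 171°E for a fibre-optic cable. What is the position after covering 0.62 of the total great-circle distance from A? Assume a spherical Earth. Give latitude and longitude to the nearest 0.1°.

From cos δ = sin φ₁ sin φ₂ + cos φ₁ cos φ₂ cos Δλ, the central angle is δ ≈ 2.254 rad (129.1°).
Interpolate at f = 0.62 with slerp weights a = sin((1−f)δ)/sin δ ≈ 0.974, b = sin(fδ)/sin δ ≈ 1.270.
p = a·p₁ + b·p₂ ≈ (-0.951, -0.132, -0.280); φ = arcsin(p_z) ≈ -16.28°, λ = atan2(p_y, p_x) ≈ -172.08°.

≈ 16.3°S, 172.1°W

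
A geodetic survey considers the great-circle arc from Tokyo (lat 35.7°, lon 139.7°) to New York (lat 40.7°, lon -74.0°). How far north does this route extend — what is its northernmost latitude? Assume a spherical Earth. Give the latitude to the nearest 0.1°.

The great circle lies in the plane with unit normal n̂ = (p₁ × p₂)/|p₁ × p₂|.
Here n̂_z ≈ +0.345; the vertex latitude is φ_max = arccos|n̂_z| ≈ 69.8°.
Check via Clairaut: cos φ_max = |cos φ₁| · sin C = cos(35.7°)·sin(25.1°) ≈ 0.345, again giving ≈ 69.8°.

≈ 69.8°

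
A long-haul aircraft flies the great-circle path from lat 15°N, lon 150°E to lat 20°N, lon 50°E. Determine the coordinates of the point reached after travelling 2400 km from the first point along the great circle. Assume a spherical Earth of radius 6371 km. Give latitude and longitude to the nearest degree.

≈ lat 22°N, lon 128°E

Write both endpoints as unit vectors p₁, p₂ with components (cos φ cos λ, cos φ sin λ, sin φ).
The central angle between the endpoints is δ = arccos(p₁·p₂) ≈ 1.640 rad (94.0°). The total great-circle distance is δ·R ≈ 1.640 × 6371 ≈ 10448 km, so the target fraction is f = 2400/10448 ≈ 0.230.
Interpolate at f ≈ 0.230 with slerp weights a = sin((1−f)δ)/sin δ ≈ 0.955, b = sin(fδ)/sin δ ≈ 0.369.
p = a·p₁ + b·p₂ ≈ (-0.576, 0.727, 0.373); φ = arcsin(p_z) ≈ 21.92°, λ = atan2(p_y, p_x) ≈ 128.42°.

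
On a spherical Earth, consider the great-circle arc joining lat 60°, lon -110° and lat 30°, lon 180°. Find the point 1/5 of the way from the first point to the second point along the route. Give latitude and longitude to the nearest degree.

≈ lat 58°, lon -131°

Convert each endpoint to a unit vector on the sphere (x = cos φ cos λ, y = cos φ sin λ, z = sin φ).
The central angle between the endpoints is δ = arccos(p₁·p₂) ≈ 0.951 rad (54.5°).
Interpolate at f = 1/5 with slerp weights a = sin((1−f)δ)/sin δ ≈ 0.847, b = sin(fδ)/sin δ ≈ 0.232.
p = a·p₁ + b·p₂ ≈ (-0.346, -0.398, 0.850); φ = arcsin(p_z) ≈ 58.17°, λ = atan2(p_y, p_x) ≈ -131.00°.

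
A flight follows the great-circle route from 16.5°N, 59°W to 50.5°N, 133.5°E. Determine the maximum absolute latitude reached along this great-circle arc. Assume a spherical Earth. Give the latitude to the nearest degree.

≈ 82°N

The great circle lies in the plane with unit normal n̂ = (p₁ × p₂)/|p₁ × p₂|.
Here n̂_z ≈ -0.142; the vertex latitude is φ_max = arccos|n̂_z| ≈ 81.8°.
Check via Clairaut: cos φ_max = |cos φ₁| · sin C = cos(16.5°)·sin(8.5°) ≈ 0.142, again giving ≈ 81.8°.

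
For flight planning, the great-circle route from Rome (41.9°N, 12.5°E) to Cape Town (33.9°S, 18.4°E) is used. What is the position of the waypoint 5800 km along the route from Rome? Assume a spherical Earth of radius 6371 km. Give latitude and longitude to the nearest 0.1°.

≈ (10.1°S, 16.5°E)

The haversine formula gives a central angle δ ≈ 1.326 rad (76.0°) between the endpoints. The total great-circle distance is δ·R ≈ 1.326 × 6371 ≈ 8450 km, so the target fraction is f = 5800/8450 ≈ 0.686.
Interpolate at f ≈ 0.686 with slerp weights a = sin((1−f)δ)/sin δ ≈ 0.416, b = sin(fδ)/sin δ ≈ 0.814.
p = a·p₁ + b·p₂ ≈ (0.944, 0.280, -0.176); φ = arcsin(p_z) ≈ -10.13°, λ = atan2(p_y, p_x) ≈ 16.55°.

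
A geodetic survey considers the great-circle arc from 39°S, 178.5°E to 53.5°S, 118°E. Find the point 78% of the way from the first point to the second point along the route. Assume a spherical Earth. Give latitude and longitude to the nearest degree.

Write both endpoints as unit vectors p₁, p₂ with components (cos φ cos λ, cos φ sin λ, sin φ).
The central angle between the endpoints is δ = arccos(p₁·p₂) ≈ 0.747 rad (42.8°).
Interpolate at f = 0.78 with slerp weights a = sin((1−f)δ)/sin δ ≈ 0.241, b = sin(fδ)/sin δ ≈ 0.810.
p = a·p₁ + b·p₂ ≈ (-0.413, 0.430, -0.803); φ = arcsin(p_z) ≈ -53.38°, λ = atan2(p_y, p_x) ≈ 133.84°.

≈ 53°S, 134°E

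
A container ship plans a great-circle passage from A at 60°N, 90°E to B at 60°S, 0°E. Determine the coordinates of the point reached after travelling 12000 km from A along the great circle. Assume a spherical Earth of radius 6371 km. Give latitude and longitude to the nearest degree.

≈ 35°S, 28°E

From cos δ = sin φ₁ sin φ₂ + cos φ₁ cos φ₂ cos Δλ, the central angle is δ ≈ 2.419 rad (138.6°). The total great-circle distance is δ·R ≈ 2.419 × 6371 ≈ 15411 km, so the target fraction is f = 12000/15411 ≈ 0.779.
Interpolate at f ≈ 0.779 with slerp weights a = sin((1−f)δ)/sin δ ≈ 0.771, b = sin(fδ)/sin δ ≈ 1.439.
p = a·p₁ + b·p₂ ≈ (0.719, 0.386, -0.578); φ = arcsin(p_z) ≈ -35.30°, λ = atan2(p_y, p_x) ≈ 28.20°.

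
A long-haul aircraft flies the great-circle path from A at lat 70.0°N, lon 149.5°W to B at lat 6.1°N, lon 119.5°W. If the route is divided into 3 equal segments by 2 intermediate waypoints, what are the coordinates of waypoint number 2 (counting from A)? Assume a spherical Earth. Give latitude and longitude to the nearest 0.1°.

The haversine formula gives a central angle δ ≈ 1.165 rad (66.8°) between the endpoints.
Interpolate at f = 2/3 with slerp weights a = sin((1−f)δ)/sin δ ≈ 0.412, b = sin(fδ)/sin δ ≈ 0.763.
p = a·p₁ + b·p₂ ≈ (-0.495, -0.732, 0.468); φ = arcsin(p_z) ≈ 27.93°, λ = atan2(p_y, p_x) ≈ -124.08°.

≈ lat 27.9°N, lon 124.1°W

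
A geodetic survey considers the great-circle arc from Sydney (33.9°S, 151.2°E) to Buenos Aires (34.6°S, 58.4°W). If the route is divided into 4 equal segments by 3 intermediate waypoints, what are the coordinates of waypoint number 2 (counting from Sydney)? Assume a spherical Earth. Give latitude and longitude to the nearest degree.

The haversine formula gives a central angle δ ≈ 1.852 rad (106.1°) between the endpoints.
Interpolate at f = 2/4 with slerp weights a = sin((1−f)δ)/sin δ ≈ 0.832, b = sin(fδ)/sin δ ≈ 0.832.
p = a·p₁ + b·p₂ ≈ (-0.246, -0.251, -0.936); φ = arcsin(p_z) ≈ -69.43°, λ = atan2(p_y, p_x) ≈ -134.50°.

≈ 69°S, 135°W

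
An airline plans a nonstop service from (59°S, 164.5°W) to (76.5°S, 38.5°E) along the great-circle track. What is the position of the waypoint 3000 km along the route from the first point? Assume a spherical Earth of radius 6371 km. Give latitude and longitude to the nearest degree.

≈ (85°S, 156°E)

Convert each endpoint to a unit vector on the sphere (x = cos φ cos λ, y = cos φ sin λ, z = sin φ).
The central angle between the endpoints is δ = arccos(p₁·p₂) ≈ 0.763 rad (43.7°). The total great-circle distance is δ·R ≈ 0.763 × 6371 ≈ 4861 km, so the target fraction is f = 3000/4861 ≈ 0.617.
Interpolate at f ≈ 0.617 with slerp weights a = sin((1−f)δ)/sin δ ≈ 0.417, b = sin(fδ)/sin δ ≈ 0.657.
p = a·p₁ + b·p₂ ≈ (-0.087, 0.038, -0.995); φ = arcsin(p_z) ≈ -84.56°, λ = atan2(p_y, p_x) ≈ 156.33°.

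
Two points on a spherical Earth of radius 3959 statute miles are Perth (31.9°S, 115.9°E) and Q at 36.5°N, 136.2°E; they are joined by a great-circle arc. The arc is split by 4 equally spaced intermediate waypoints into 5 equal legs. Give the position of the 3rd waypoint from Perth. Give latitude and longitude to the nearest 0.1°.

≈ 9.2°N, 127.6°E

The haversine formula gives a central angle δ ≈ 1.239 rad (71.0°) between the endpoints.
Interpolate at f = 3/5 with slerp weights a = sin((1−f)δ)/sin δ ≈ 0.503, b = sin(fδ)/sin δ ≈ 0.716.
p = a·p₁ + b·p₂ ≈ (-0.602, 0.782, 0.160); φ = arcsin(p_z) ≈ 9.21°, λ = atan2(p_y, p_x) ≈ 127.57°.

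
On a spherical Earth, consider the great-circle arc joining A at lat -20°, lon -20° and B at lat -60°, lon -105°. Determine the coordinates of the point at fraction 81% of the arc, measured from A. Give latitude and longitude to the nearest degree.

Convert each endpoint to a unit vector on the sphere (x = cos φ cos λ, y = cos φ sin λ, z = sin φ).
The central angle between the endpoints is δ = arccos(p₁·p₂) ≈ 1.227 rad (70.3°).
Interpolate at f = 0.81 with slerp weights a = sin((1−f)δ)/sin δ ≈ 0.245, b = sin(fδ)/sin δ ≈ 0.890.
p = a·p₁ + b·p₂ ≈ (0.101, -0.509, -0.855); φ = arcsin(p_z) ≈ -58.75°, λ = atan2(p_y, p_x) ≈ -78.72°.

≈ lat -59°, lon -79°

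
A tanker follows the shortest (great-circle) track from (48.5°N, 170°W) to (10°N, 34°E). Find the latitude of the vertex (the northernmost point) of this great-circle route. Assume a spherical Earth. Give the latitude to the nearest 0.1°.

≈ 72.5°N

The great circle lies in the plane with unit normal n̂ = (p₁ × p₂)/|p₁ × p₂|.
Here n̂_z ≈ -0.300; the vertex latitude is φ_max = arccos|n̂_z| ≈ 72.5°.
Check via Clairaut: cos φ_max = |cos φ₁| · sin C = cos(48.5°)·sin(26.9°) ≈ 0.300, again giving ≈ 72.5°.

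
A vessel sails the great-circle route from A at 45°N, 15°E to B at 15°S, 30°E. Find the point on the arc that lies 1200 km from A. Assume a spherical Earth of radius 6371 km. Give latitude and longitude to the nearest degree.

Convert each endpoint to a unit vector on the sphere (x = cos φ cos λ, y = cos φ sin λ, z = sin φ).
The central angle between the endpoints is δ = arccos(p₁·p₂) ≈ 1.074 rad (61.5°). The total great-circle distance is δ·R ≈ 1.074 × 6371 ≈ 6842 km, so the target fraction is f = 1200/6842 ≈ 0.175.
Interpolate at f ≈ 0.175 with slerp weights a = sin((1−f)δ)/sin δ ≈ 0.881, b = sin(fδ)/sin δ ≈ 0.213.
p = a·p₁ + b·p₂ ≈ (0.780, 0.264, 0.568); φ = arcsin(p_z) ≈ 34.59°, λ = atan2(p_y, p_x) ≈ 18.71°.

≈ 35°N, 19°E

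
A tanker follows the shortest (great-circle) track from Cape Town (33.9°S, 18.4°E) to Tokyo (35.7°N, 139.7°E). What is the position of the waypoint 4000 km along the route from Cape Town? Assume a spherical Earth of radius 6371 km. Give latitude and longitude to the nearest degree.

≈ 17°S, 54°E

Convert each endpoint to a unit vector on the sphere (x = cos φ cos λ, y = cos φ sin λ, z = sin φ).
The central angle between the endpoints is δ = arccos(p₁·p₂) ≈ 2.313 rad (132.5°). The total great-circle distance is δ·R ≈ 2.313 × 6371 ≈ 14734 km, so the target fraction is f = 4000/14734 ≈ 0.271.
Interpolate at f ≈ 0.271 with slerp weights a = sin((1−f)δ)/sin δ ≈ 1.348, b = sin(fδ)/sin δ ≈ 0.797.
p = a·p₁ + b·p₂ ≈ (0.568, 0.772, -0.287); φ = arcsin(p_z) ≈ -16.66°, λ = atan2(p_y, p_x) ≈ 53.65°.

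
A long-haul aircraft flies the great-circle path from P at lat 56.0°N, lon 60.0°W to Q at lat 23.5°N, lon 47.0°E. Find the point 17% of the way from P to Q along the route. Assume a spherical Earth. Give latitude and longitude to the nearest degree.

≈ lat 60°N, lon 35°W

The haversine formula gives a central angle δ ≈ 1.389 rad (79.6°) between the endpoints.
Interpolate at f = 0.17 with slerp weights a = sin((1−f)δ)/sin δ ≈ 0.929, b = sin(fδ)/sin δ ≈ 0.238.
p = a·p₁ + b·p₂ ≈ (0.409, -0.290, 0.865); φ = arcsin(p_z) ≈ 59.91°, λ = atan2(p_y, p_x) ≈ -35.41°.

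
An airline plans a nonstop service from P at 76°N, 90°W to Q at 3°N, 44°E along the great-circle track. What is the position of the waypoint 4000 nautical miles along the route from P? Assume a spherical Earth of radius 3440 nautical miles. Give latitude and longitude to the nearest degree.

Write both endpoints as unit vectors p₁, p₂ with components (cos φ cos λ, cos φ sin λ, sin φ).
The central angle between the endpoints is δ = arccos(p₁·p₂) ≈ 1.688 rad (96.7°). The total great-circle distance is δ·R ≈ 1.688 × 3440 ≈ 5807 nmi, so the target fraction is f = 4000/5807 ≈ 0.689.
Interpolate at f ≈ 0.689 with slerp weights a = sin((1−f)δ)/sin δ ≈ 0.505, b = sin(fδ)/sin δ ≈ 0.924.
p = a·p₁ + b·p₂ ≈ (0.664, 0.519, 0.538); φ = arcsin(p_z) ≈ 32.57°, λ = atan2(p_y, p_x) ≈ 38.01°.

≈ 33°N, 38°E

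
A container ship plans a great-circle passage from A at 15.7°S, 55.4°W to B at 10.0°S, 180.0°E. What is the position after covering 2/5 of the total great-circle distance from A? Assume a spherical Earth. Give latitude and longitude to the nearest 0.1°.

From cos δ = sin φ₁ sin φ₂ + cos φ₁ cos φ₂ cos Δλ, the central angle is δ ≈ 2.084 rad (119.4°).
Interpolate at f = 2/5 with slerp weights a = sin((1−f)δ)/sin δ ≈ 1.090, b = sin(fδ)/sin δ ≈ 0.850.
p = a·p₁ + b·p₂ ≈ (-0.242, -0.864, -0.443); φ = arcsin(p_z) ≈ -26.27°, λ = atan2(p_y, p_x) ≈ -105.62°.

≈ 26.3°S, 105.6°W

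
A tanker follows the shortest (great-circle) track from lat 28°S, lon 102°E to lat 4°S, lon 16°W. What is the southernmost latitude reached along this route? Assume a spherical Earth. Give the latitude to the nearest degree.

The great circle lies in the plane with unit normal n̂ = (p₁ × p₂)/|p₁ × p₂|.
Here n̂_z ≈ -0.841; the vertex latitude is φ_max = arccos|n̂_z| ≈ 32.7°.
Check via Clairaut: cos φ_max = |cos φ₁| · sin C = cos(28.0°)·sin(107.7°) ≈ 0.841, again giving ≈ 32.7°.

≈ 33°S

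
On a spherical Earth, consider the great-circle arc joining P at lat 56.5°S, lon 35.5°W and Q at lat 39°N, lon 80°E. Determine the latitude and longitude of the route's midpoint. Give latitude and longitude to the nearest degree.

≈ lat 16°S, lon 37°E

From cos δ = sin φ₁ sin φ₂ + cos φ₁ cos φ₂ cos Δλ, the central angle is δ ≈ 2.360 rad (135.2°).
Interpolate at f = 1/2 with slerp weights a = sin((1−f)δ)/sin δ ≈ 1.312, b = sin(fδ)/sin δ ≈ 1.312.
p = a·p₁ + b·p₂ ≈ (0.766, 0.584, -0.268); φ = arcsin(p_z) ≈ -15.57°, λ = atan2(p_y, p_x) ≈ 37.28°.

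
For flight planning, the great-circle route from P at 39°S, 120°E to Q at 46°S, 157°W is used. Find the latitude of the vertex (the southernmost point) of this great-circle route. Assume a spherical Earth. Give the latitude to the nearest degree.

The great circle lies in the plane with unit normal n̂ = (p₁ × p₂)/|p₁ × p₂|.
Here n̂_z ≈ +0.627; the vertex latitude is φ_max = arccos|n̂_z| ≈ 51.2°.
Check via Clairaut: cos φ_max = |cos φ₁| · sin C = cos(39.0°)·sin(126.3°) ≈ 0.627, again giving ≈ 51.2°.

≈ 51°S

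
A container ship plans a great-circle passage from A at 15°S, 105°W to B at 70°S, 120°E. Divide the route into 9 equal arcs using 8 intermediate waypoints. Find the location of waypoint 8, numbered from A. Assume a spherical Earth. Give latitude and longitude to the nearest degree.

Convert each endpoint to a unit vector on the sphere (x = cos φ cos λ, y = cos φ sin λ, z = sin φ).
The central angle between the endpoints is δ = arccos(p₁·p₂) ≈ 1.561 rad (89.4°).
Interpolate at f = 8/9 with slerp weights a = sin((1−f)δ)/sin δ ≈ 0.173, b = sin(fδ)/sin δ ≈ 0.983.
p = a·p₁ + b·p₂ ≈ (-0.211, 0.130, -0.969); φ = arcsin(p_z) ≈ -75.63°, λ = atan2(p_y, p_x) ≈ 148.36°.

≈ 76°S, 148°E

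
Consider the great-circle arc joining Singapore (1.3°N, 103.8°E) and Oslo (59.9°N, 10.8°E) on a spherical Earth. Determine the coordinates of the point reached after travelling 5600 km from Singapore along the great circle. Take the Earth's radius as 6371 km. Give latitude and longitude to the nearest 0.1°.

≈ (42.9°N, 72.0°E)

Convert each endpoint to a unit vector on the sphere (x = cos φ cos λ, y = cos φ sin λ, z = sin φ).
The central angle between the endpoints is δ = arccos(p₁·p₂) ≈ 1.577 rad (90.4°). The total great-circle distance is δ·R ≈ 1.577 × 6371 ≈ 10050 km, so the target fraction is f = 5600/10050 ≈ 0.557.
Interpolate at f ≈ 0.557 with slerp weights a = sin((1−f)δ)/sin δ ≈ 0.643, b = sin(fδ)/sin δ ≈ 0.770.
p = a·p₁ + b·p₂ ≈ (0.226, 0.697, 0.681); φ = arcsin(p_z) ≈ 42.91°, λ = atan2(p_y, p_x) ≈ 72.02°.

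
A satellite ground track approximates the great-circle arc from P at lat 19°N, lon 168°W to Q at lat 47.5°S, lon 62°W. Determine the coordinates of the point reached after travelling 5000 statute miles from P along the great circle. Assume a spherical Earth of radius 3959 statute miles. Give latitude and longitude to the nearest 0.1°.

Convert each endpoint to a unit vector on the sphere (x = cos φ cos λ, y = cos φ sin λ, z = sin φ).
The central angle between the endpoints is δ = arccos(p₁·p₂) ≈ 2.000 rad (114.6°). The total great-circle distance is δ·R ≈ 2.000 × 3959 ≈ 7918 mi, so the target fraction is f = 5000/7918 ≈ 0.631.
Interpolate at f ≈ 0.631 with slerp weights a = sin((1−f)δ)/sin δ ≈ 0.739, b = sin(fδ)/sin δ ≈ 1.048.
p = a·p₁ + b·p₂ ≈ (-0.351, -0.770, -0.532); φ = arcsin(p_z) ≈ -32.14°, λ = atan2(p_y, p_x) ≈ -114.50°.

≈ lat 32.1°S, lon 114.5°W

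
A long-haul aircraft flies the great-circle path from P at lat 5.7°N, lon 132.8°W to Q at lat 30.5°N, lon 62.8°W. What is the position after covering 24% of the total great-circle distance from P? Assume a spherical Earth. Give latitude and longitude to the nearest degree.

≈ lat 14°N, lon 118°W

From cos δ = sin φ₁ sin φ₂ + cos φ₁ cos φ₂ cos Δλ, the central angle is δ ≈ 1.220 rad (69.9°).
Interpolate at f = 0.24 with slerp weights a = sin((1−f)δ)/sin δ ≈ 0.852, b = sin(fδ)/sin δ ≈ 0.307.
p = a·p₁ + b·p₂ ≈ (-0.455, -0.857, 0.241); φ = arcsin(p_z) ≈ 13.92°, λ = atan2(p_y, p_x) ≈ -117.94°.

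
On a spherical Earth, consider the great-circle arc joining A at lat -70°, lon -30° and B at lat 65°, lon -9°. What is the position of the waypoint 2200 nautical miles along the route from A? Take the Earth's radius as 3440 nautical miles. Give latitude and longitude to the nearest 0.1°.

≈ lat -33.7°, lon -21.0°

Convert each endpoint to a unit vector on the sphere (x = cos φ cos λ, y = cos φ sin λ, z = sin φ).
The central angle between the endpoints is δ = arccos(p₁·p₂) ≈ 2.370 rad (135.8°). The total great-circle distance is δ·R ≈ 2.370 × 3440 ≈ 8152 nmi, so the target fraction is f = 2200/8152 ≈ 0.270.
Interpolate at f ≈ 0.270 with slerp weights a = sin((1−f)δ)/sin δ ≈ 1.416, b = sin(fδ)/sin δ ≈ 0.856.
p = a·p₁ + b·p₂ ≈ (0.777, -0.299, -0.555); φ = arcsin(p_z) ≈ -33.69°, λ = atan2(p_y, p_x) ≈ -21.04°.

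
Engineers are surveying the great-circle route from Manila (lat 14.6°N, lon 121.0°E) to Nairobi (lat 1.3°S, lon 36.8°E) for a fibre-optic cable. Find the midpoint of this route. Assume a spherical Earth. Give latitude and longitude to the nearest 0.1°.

Write both endpoints as unit vectors p₁, p₂ with components (cos φ cos λ, cos φ sin λ, sin φ).
The central angle between the endpoints is δ = arccos(p₁·p₂) ≈ 1.479 rad (84.7°).
Interpolate at f = 1/2 with slerp weights a = sin((1−f)δ)/sin δ ≈ 0.677, b = sin(fδ)/sin δ ≈ 0.677.
p = a·p₁ + b·p₂ ≈ (0.204, 0.966, 0.155); φ = arcsin(p_z) ≈ 8.93°, λ = atan2(p_y, p_x) ≈ 78.06°.

≈ lat 8.9°N, lon 78.1°E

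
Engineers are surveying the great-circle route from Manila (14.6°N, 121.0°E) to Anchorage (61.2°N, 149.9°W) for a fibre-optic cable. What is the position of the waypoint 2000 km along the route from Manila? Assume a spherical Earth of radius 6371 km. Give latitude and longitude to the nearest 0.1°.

Write both endpoints as unit vectors p₁, p₂ with components (cos φ cos λ, cos φ sin λ, sin φ).
The central angle between the endpoints is δ = arccos(p₁·p₂) ≈ 1.341 rad (76.8°). The total great-circle distance is δ·R ≈ 1.341 × 6371 ≈ 8541 km, so the target fraction is f = 2000/8541 ≈ 0.234.
Interpolate at f ≈ 0.234 with slerp weights a = sin((1−f)δ)/sin δ ≈ 0.879, b = sin(fδ)/sin δ ≈ 0.317.
p = a·p₁ + b·p₂ ≈ (-0.570, 0.652, 0.499); φ = arcsin(p_z) ≈ 29.96°, λ = atan2(p_y, p_x) ≈ 131.16°.

≈ 30.0°N, 131.2°E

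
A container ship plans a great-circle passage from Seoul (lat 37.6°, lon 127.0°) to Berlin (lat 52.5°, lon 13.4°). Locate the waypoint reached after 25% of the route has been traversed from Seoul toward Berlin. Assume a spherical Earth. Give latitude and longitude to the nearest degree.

≈ lat 51°, lon 110°

Convert each endpoint to a unit vector on the sphere (x = cos φ cos λ, y = cos φ sin λ, z = sin φ).
The central angle between the endpoints is δ = arccos(p₁·p₂) ≈ 1.276 rad (73.1°).
Interpolate at f = 0.25 with slerp weights a = sin((1−f)δ)/sin δ ≈ 0.854, b = sin(fδ)/sin δ ≈ 0.328.
p = a·p₁ + b·p₂ ≈ (-0.213, 0.587, 0.781); φ = arcsin(p_z) ≈ 51.37°, λ = atan2(p_y, p_x) ≈ 109.97°.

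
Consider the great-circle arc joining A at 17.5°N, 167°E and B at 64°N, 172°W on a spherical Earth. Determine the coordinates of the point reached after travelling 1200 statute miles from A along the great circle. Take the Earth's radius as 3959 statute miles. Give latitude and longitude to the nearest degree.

Convert each endpoint to a unit vector on the sphere (x = cos φ cos λ, y = cos φ sin λ, z = sin φ).
The central angle between the endpoints is δ = arccos(p₁·p₂) ≈ 0.849 rad (48.7°). The total great-circle distance is δ·R ≈ 0.849 × 3959 ≈ 3362 mi, so the target fraction is f = 1200/3362 ≈ 0.357.
Interpolate at f ≈ 0.357 with slerp weights a = sin((1−f)δ)/sin δ ≈ 0.692, b = sin(fδ)/sin δ ≈ 0.398.
p = a·p₁ + b·p₂ ≈ (-0.815, 0.124, 0.565); φ = arcsin(p_z) ≈ 34.43°, λ = atan2(p_y, p_x) ≈ 171.34°.

≈ 34°N, 171°E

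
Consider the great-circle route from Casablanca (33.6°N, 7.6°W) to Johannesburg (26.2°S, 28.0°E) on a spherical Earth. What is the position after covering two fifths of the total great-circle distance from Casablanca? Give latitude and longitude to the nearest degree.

Write both endpoints as unit vectors p₁, p₂ with components (cos φ cos λ, cos φ sin λ, sin φ).
The central angle between the endpoints is δ = arccos(p₁·p₂) ≈ 1.199 rad (68.7°).
Interpolate at f = 2/5 with slerp weights a = sin((1−f)δ)/sin δ ≈ 0.707, b = sin(fδ)/sin δ ≈ 0.495.
p = a·p₁ + b·p₂ ≈ (0.976, 0.131, 0.173); φ = arcsin(p_z) ≈ 9.95°, λ = atan2(p_y, p_x) ≈ 7.63°.

≈ 10°N, 8°E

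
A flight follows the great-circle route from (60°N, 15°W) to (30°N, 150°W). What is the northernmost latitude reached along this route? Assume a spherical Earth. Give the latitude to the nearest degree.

≈ 72°N

The great circle lies in the plane with unit normal n̂ = (p₁ × p₂)/|p₁ × p₂|.
Here n̂_z ≈ -0.309; the vertex latitude is φ_max = arccos|n̂_z| ≈ 72.0°.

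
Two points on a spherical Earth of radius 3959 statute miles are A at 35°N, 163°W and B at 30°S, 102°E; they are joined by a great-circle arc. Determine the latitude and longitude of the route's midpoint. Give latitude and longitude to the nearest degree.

Write both endpoints as unit vectors p₁, p₂ with components (cos φ cos λ, cos φ sin λ, sin φ).
The central angle between the endpoints is δ = arccos(p₁·p₂) ≈ 1.927 rad (110.4°).
Interpolate at f = 1/2 with slerp weights a = sin((1−f)δ)/sin δ ≈ 0.876, b = sin(fδ)/sin δ ≈ 0.876.
p = a·p₁ + b·p₂ ≈ (-0.844, 0.532, 0.064); φ = arcsin(p_z) ≈ 3.70°, λ = atan2(p_y, p_x) ≈ 147.76°.

≈ 4°N, 148°E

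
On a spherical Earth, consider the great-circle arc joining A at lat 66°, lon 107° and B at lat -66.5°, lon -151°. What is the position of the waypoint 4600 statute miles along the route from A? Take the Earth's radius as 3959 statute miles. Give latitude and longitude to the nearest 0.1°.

≈ lat 7.9°, lon 154.5°

Convert each endpoint to a unit vector on the sphere (x = cos φ cos λ, y = cos φ sin λ, z = sin φ).
The central angle between the endpoints is δ = arccos(p₁·p₂) ≈ 2.629 rad (150.6°). The total great-circle distance is δ·R ≈ 2.629 × 3959 ≈ 10408 mi, so the target fraction is f = 4600/10408 ≈ 0.442.
Interpolate at f ≈ 0.442 with slerp weights a = sin((1−f)δ)/sin δ ≈ 2.028, b = sin(fδ)/sin δ ≈ 1.871.
p = a·p₁ + b·p₂ ≈ (-0.894, 0.427, 0.137); φ = arcsin(p_z) ≈ 7.87°, λ = atan2(p_y, p_x) ≈ 154.45°.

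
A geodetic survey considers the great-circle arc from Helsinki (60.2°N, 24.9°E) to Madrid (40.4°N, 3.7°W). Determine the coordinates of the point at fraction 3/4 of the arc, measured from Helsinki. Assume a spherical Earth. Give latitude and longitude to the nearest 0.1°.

The haversine formula gives a central angle δ ≈ 0.463 rad (26.5°) between the endpoints.
Interpolate at f = 3/4 with slerp weights a = sin((1−f)δ)/sin δ ≈ 0.259, b = sin(fδ)/sin δ ≈ 0.762.
p = a·p₁ + b·p₂ ≈ (0.696, 0.017, 0.718); φ = arcsin(p_z) ≈ 45.91°, λ = atan2(p_y, p_x) ≈ 1.37°.

≈ 45.9°N, 1.4°E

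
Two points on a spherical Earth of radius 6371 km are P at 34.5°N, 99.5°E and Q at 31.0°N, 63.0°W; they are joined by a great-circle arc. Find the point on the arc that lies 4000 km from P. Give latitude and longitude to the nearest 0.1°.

≈ 67.4°N, 74.3°E

From cos δ = sin φ₁ sin φ₂ + cos φ₁ cos φ₂ cos Δλ, the central angle is δ ≈ 1.963 rad (112.5°). The total great-circle distance is δ·R ≈ 1.963 × 6371 ≈ 12505 km, so the target fraction is f = 4000/12505 ≈ 0.320.
Interpolate at f ≈ 0.320 with slerp weights a = sin((1−f)δ)/sin δ ≈ 1.052, b = sin(fδ)/sin δ ≈ 0.636.
p = a·p₁ + b·p₂ ≈ (0.104, 0.370, 0.923); φ = arcsin(p_z) ≈ 67.41°, λ = atan2(p_y, p_x) ≈ 74.26°.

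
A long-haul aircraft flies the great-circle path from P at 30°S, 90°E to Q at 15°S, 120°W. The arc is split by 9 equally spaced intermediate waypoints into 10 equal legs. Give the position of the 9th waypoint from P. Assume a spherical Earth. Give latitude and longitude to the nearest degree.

Convert each endpoint to a unit vector on the sphere (x = cos φ cos λ, y = cos φ sin λ, z = sin φ).
The central angle between the endpoints is δ = arccos(p₁·p₂) ≈ 2.208 rad (126.5°).
Interpolate at f = 9/10 with slerp weights a = sin((1−f)δ)/sin δ ≈ 0.273, b = sin(fδ)/sin δ ≈ 1.138.
p = a·p₁ + b·p₂ ≈ (-0.550, -0.716, -0.431); φ = arcsin(p_z) ≈ -25.52°, λ = atan2(p_y, p_x) ≈ -127.51°.

≈ 26°S, 128°W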